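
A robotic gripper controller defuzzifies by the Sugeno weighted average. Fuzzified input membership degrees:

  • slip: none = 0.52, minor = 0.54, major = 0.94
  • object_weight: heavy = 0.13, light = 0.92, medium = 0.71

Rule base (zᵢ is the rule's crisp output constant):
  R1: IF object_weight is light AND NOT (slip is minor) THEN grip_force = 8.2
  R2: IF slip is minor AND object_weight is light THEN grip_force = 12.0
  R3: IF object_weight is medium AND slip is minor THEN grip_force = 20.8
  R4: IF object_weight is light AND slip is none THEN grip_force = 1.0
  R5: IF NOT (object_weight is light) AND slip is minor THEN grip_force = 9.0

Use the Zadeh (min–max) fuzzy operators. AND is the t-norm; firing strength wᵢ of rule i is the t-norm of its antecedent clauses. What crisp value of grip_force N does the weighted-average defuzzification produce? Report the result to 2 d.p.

R1 (z=8.2): light=0.92, ¬minor=1−0.54=0.46; AND[min(a, b)] → w = 0.46
R2 (z=12.0): minor=0.54, light=0.92; AND[min(a, b)] → w = 0.54
R3 (z=20.8): medium=0.71, minor=0.54; AND[min(a, b)] → w = 0.54
R4 (z=1.0): light=0.92, none=0.52; AND[min(a, b)] → w = 0.52
R5 (z=9.0): ¬light=1−0.92=0.08, minor=0.54; AND[min(a, b)] → w = 0.08
Weighted average = (0.46·8.2 + 0.54·12.0 + 0.54·20.8 + 0.52·1.0 + 0.08·9.0) / (0.46 + 0.54 + 0.54 + 0.52 + 0.08)
  = 22.7240 / 2.1400 = 10.62

10.62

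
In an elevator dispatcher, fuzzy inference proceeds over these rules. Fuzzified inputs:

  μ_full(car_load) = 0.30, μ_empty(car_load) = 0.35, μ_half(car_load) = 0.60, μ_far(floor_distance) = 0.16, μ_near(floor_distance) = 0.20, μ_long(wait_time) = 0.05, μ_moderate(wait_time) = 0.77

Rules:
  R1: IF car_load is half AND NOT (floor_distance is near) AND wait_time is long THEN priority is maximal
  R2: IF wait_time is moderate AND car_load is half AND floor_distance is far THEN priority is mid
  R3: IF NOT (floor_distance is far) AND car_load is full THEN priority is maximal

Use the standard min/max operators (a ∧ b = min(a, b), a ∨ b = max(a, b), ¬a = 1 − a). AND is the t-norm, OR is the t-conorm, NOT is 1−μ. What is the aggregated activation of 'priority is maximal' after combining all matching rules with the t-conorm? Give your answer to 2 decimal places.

0.30

R1: half=0.60, ¬near=1−0.20=0.80, long=0.05; AND[min(a, b)] → w = 0.05
R2: moderate=0.77, half=0.60, far=0.16; AND[min(a, b)] → w = 0.16
R3: ¬far=1−0.16=0.84, full=0.30; AND[min(a, b)] → w = 0.30
Rules with consequent 'maximal': {R1, R3} → strengths 0.05, 0.30
Aggregate via t-conorm [max(a, b)]: 0.30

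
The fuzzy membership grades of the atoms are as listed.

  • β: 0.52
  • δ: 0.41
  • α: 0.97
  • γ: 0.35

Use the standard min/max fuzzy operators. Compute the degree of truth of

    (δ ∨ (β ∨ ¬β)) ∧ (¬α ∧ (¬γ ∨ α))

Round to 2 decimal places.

¬β = 1 − 0.52 = 0.48
β ∨ ¬β = max(a, b) on (0.52, 0.48) = 0.52
δ ∨ (β ∨ ¬β) = max(a, b) on (0.41, 0.52) = 0.52
¬α = 1 − 0.97 = 0.03
¬γ = 1 − 0.35 = 0.65
¬γ ∨ α = max(a, b) on (0.65, 0.97) = 0.97
¬α ∧ (¬γ ∨ α) = min(a, b) on (0.03, 0.97) = 0.03
(δ ∨ (β ∨ ¬β)) ∧ (¬α ∧ (¬γ ∨ α)) = min(a, b) on (0.52, 0.03) = 0.03

0.03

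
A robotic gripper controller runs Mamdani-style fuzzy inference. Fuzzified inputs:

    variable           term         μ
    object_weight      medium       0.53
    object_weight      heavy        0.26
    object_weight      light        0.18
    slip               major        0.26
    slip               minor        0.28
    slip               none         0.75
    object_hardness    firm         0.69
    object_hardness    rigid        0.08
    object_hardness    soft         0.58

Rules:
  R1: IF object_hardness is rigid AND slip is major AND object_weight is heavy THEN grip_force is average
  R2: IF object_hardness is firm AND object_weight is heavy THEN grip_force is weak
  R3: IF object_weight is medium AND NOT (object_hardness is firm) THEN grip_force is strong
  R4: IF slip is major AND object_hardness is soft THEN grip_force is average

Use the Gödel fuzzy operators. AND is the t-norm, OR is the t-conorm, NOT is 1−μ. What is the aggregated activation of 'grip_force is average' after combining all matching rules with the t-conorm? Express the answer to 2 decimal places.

0.26

R1: rigid=0.08, major=0.26, heavy=0.26; AND[min(a, b)] → w = 0.08
R2: firm=0.69, heavy=0.26; AND[min(a, b)] → w = 0.26
R3: medium=0.53, ¬firm=1−0.69=0.31; AND[min(a, b)] → w = 0.31
R4: major=0.26, soft=0.58; AND[min(a, b)] → w = 0.26
Rules with consequent 'average': {R1, R4} → strengths 0.08, 0.26
Aggregate via t-conorm [max(a, b)]: 0.26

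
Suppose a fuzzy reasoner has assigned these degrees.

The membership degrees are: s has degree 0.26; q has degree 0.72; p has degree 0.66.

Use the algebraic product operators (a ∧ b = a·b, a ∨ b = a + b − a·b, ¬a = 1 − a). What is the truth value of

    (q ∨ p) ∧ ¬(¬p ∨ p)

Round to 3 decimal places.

0.203

q ∨ p = a + b − a·b on (0.7200, 0.6600) = 0.9048
¬p = 1 − 0.6600 = 0.3400
¬p ∨ p = a + b − a·b on (0.3400, 0.6600) = 0.7756
¬(¬p ∨ p) = 1 − 0.7756 = 0.2244
(q ∨ p) ∧ ¬(¬p ∨ p) = a·b on (0.9048, 0.2244) = 0.2030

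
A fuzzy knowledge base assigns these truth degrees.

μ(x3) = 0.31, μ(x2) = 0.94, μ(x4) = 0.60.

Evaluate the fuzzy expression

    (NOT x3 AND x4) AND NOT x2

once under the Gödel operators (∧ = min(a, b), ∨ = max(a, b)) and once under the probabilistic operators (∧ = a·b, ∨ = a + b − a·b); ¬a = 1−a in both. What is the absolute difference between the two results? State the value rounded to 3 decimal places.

0.035

Under Gödel:
  NOT x3 = 1 − 0.31 = 0.69
  NOT x3 AND x4 = min(a, b) on (0.69, 0.60) = 0.60
  NOT x2 = 1 − 0.94 = 0.06
  (NOT x3 AND x4) AND NOT x2 = min(a, b) on (0.60, 0.06) = 0.06
  → value = 0.0600
Under probabilistic:
  NOT x3 = 1 − 0.3100 = 0.6900
  NOT x3 AND x4 = a·b on (0.6900, 0.6000) = 0.4140
  NOT x2 = 1 − 0.9400 = 0.0600
  (NOT x3 AND x4) AND NOT x2 = a·b on (0.4140, 0.0600) = 0.0248
  → value = 0.0248
|0.0600 − 0.0248| = 0.035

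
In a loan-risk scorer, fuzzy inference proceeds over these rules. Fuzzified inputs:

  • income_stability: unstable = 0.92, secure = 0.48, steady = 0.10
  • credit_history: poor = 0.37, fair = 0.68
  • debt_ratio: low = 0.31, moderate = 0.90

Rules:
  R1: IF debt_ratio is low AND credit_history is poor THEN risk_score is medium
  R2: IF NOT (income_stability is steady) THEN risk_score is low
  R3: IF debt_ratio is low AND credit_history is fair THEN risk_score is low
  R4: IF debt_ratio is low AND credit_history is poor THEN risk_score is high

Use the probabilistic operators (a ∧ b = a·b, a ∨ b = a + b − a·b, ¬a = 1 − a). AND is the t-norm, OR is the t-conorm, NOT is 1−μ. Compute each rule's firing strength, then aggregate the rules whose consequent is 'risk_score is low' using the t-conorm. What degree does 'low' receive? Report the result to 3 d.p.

R1: low=0.31, poor=0.37; AND[a·b] → w = 0.1147
R2: ¬steady=1−0.10=0.90 → w = 0.9000
R3: low=0.31, fair=0.68; AND[a·b] → w = 0.2108
R4: low=0.31, poor=0.37; AND[a·b] → w = 0.1147
Rules with consequent 'low': {R2, R3} → strengths 0.9000, 0.2108
Aggregate via t-conorm [a + b − a·b]: 0.9211

0.921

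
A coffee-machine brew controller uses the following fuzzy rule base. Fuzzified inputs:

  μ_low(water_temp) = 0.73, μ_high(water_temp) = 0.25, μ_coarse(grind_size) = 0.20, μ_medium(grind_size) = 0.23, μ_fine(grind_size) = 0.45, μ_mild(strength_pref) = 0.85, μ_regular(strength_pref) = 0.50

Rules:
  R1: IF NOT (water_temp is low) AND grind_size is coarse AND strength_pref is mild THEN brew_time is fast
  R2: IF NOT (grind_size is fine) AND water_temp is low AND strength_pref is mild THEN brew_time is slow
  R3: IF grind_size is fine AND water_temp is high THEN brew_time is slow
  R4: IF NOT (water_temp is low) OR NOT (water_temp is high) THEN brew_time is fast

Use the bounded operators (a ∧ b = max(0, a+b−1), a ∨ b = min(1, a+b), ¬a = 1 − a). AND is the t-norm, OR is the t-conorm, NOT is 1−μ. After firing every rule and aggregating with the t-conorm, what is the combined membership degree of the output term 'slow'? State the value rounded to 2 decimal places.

R1: ¬low=1−0.73=0.27, coarse=0.20, mild=0.85; AND[max(0, a+b−1)] → w = 0.00
R2: ¬fine=1−0.45=0.55, low=0.73, mild=0.85; AND[max(0, a+b−1)] → w = 0.13
R3: fine=0.45, high=0.25; AND[max(0, a+b−1)] → w = 0.00
R4: ¬low=1−0.73=0.27, ¬high=1−0.25=0.75; OR[min(1, a+b)] → w = 1.00
Rules with consequent 'slow': {R2, R3} → strengths 0.13, 0.00
Aggregate via t-conorm [min(1, a+b)]: 0.13

0.13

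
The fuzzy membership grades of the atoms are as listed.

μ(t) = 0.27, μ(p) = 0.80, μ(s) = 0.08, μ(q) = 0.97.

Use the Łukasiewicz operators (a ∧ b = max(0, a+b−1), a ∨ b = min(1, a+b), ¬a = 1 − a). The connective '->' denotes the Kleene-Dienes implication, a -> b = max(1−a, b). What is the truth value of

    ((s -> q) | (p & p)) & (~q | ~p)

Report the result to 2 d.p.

0.23

s -> q  [Kleene-Dienes: max(1−a, b)] with a=0.08, b=0.97 → 0.97
p & p = max(0, a+b−1) on (0.80, 0.80) = 0.60
(s -> q) | (p & p) = min(1, a+b) on (0.97, 0.60) = 1.00
~q = 1 − 0.97 = 0.03
~p = 1 − 0.80 = 0.20
~q | ~p = min(1, a+b) on (0.03, 0.20) = 0.23
((s -> q) | (p & p)) & (~q | ~p) = max(0, a+b−1) on (1.00, 0.23) = 0.23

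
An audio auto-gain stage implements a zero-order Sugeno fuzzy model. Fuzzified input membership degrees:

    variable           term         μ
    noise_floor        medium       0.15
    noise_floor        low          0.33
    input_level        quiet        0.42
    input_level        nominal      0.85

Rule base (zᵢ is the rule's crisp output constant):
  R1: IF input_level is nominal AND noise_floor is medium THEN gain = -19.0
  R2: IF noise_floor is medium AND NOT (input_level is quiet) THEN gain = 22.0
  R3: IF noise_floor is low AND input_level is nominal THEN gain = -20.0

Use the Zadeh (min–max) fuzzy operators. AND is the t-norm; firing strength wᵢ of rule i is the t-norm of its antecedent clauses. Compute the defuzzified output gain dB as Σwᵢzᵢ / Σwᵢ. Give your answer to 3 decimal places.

-9.762

R1 (z=-19.0): nominal=0.85, medium=0.15; AND[min(a, b)] → w = 0.15
R2 (z=22.0): medium=0.15, ¬quiet=1−0.42=0.58; AND[min(a, b)] → w = 0.15
R3 (z=-20.0): low=0.33, nominal=0.85; AND[min(a, b)] → w = 0.33
Weighted average = (0.15·-19.0 + 0.15·22.0 + 0.33·-20.0) / (0.15 + 0.15 + 0.33)
  = -6.1500 / 0.6300 = -9.762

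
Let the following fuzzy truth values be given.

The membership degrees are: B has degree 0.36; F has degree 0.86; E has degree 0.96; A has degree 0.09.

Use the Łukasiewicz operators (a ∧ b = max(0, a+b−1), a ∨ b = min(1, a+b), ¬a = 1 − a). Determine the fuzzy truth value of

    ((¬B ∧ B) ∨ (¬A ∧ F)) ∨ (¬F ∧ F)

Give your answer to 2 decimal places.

0.77

¬B = 1 − 0.36 = 0.64
¬B ∧ B = max(0, a+b−1) on (0.64, 0.36) = 0.00
¬A = 1 − 0.09 = 0.91
¬A ∧ F = max(0, a+b−1) on (0.91, 0.86) = 0.77
(¬B ∧ B) ∨ (¬A ∧ F) = min(1, a+b) on (0.00, 0.77) = 0.77
¬F = 1 − 0.86 = 0.14
¬F ∧ F = max(0, a+b−1) on (0.14, 0.86) = 0.00
((¬B ∧ B) ∨ (¬A ∧ F)) ∨ (¬F ∧ F) = min(1, a+b) on (0.77, 0.00) = 0.77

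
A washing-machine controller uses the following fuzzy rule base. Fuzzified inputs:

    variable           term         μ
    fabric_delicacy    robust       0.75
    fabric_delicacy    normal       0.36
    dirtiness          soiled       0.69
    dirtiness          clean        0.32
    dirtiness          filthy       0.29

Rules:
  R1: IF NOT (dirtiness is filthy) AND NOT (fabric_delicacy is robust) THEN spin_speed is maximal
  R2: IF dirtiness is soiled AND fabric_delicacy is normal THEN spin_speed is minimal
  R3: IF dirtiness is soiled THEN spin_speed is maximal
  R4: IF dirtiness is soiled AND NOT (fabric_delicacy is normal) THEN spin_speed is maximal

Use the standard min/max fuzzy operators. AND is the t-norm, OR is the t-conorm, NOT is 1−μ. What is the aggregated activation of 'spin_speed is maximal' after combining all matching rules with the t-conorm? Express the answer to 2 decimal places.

0.69

R1: ¬filthy=1−0.29=0.71, ¬robust=1−0.75=0.25; AND[min(a, b)] → w = 0.25
R2: soiled=0.69, normal=0.36; AND[min(a, b)] → w = 0.36
R3: soiled=0.69 → w = 0.69
R4: soiled=0.69, ¬normal=1−0.36=0.64; AND[min(a, b)] → w = 0.64
Rules with consequent 'maximal': {R1, R3, R4} → strengths 0.25, 0.69, 0.64
Aggregate via t-conorm [max(a, b)]: 0.69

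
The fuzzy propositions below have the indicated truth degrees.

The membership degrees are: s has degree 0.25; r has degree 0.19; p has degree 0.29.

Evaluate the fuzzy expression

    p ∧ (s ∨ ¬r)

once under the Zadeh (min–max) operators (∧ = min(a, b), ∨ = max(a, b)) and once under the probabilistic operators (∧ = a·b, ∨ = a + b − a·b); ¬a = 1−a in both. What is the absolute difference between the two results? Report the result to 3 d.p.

Under Zadeh (min–max):
  ¬r = 1 − 0.19 = 0.81
  s ∨ ¬r = max(a, b) on (0.25, 0.81) = 0.81
  p ∧ (s ∨ ¬r) = min(a, b) on (0.29, 0.81) = 0.29
  → value = 0.2900
Under probabilistic:
  ¬r = 1 − 0.1900 = 0.8100
  s ∨ ¬r = a + b − a·b on (0.2500, 0.8100) = 0.8575
  p ∧ (s ∨ ¬r) = a·b on (0.2900, 0.8575) = 0.2487
  → value = 0.2487
|0.2900 − 0.2487| = 0.041

0.041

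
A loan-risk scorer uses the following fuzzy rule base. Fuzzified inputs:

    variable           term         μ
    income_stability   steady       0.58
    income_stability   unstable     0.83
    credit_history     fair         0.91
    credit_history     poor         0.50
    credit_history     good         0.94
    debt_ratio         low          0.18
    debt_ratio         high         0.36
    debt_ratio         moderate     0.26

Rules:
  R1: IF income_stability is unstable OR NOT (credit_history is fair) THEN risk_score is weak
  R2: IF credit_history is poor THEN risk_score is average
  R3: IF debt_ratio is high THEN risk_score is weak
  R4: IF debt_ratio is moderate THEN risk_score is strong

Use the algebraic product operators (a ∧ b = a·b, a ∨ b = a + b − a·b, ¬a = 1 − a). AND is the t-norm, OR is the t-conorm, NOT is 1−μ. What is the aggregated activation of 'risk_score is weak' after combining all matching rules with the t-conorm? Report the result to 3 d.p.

0.901

R1: unstable=0.83, ¬fair=1−0.91=0.09; OR[a + b − a·b] → w = 0.8453
R2: poor=0.50 → w = 0.5000
R3: high=0.36 → w = 0.3600
R4: moderate=0.26 → w = 0.2600
Rules with consequent 'weak': {R1, R3} → strengths 0.8453, 0.3600
Aggregate via t-conorm [a + b − a·b]: 0.9010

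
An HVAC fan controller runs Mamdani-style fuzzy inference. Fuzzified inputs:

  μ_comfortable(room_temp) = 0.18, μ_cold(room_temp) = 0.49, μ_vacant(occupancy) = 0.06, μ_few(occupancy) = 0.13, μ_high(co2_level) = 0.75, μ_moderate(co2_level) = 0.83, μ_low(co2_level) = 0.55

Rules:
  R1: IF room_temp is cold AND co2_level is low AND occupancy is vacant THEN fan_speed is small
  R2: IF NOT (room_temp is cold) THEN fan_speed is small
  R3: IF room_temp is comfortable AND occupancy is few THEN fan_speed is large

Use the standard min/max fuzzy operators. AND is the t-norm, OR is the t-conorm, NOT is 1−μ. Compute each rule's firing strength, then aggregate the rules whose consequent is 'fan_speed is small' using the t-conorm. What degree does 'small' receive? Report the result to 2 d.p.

R1: cold=0.49, low=0.55, vacant=0.06; AND[min(a, b)] → w = 0.06
R2: ¬cold=1−0.49=0.51 → w = 0.51
R3: comfortable=0.18, few=0.13; AND[min(a, b)] → w = 0.13
Rules with consequent 'small': {R1, R2} → strengths 0.06, 0.51
Aggregate via t-conorm [max(a, b)]: 0.51

0.51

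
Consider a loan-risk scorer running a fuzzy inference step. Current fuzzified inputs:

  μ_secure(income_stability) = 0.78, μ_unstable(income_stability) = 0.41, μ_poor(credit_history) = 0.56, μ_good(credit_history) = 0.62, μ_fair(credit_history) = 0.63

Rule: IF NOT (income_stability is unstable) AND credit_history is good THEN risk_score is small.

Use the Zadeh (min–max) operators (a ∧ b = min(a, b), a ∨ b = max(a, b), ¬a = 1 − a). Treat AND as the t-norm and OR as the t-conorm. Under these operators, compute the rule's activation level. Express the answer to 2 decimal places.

firing strength: ¬unstable=1−0.41=0.59, good=0.62; AND[min(a, b)] → w = 0.59

0.59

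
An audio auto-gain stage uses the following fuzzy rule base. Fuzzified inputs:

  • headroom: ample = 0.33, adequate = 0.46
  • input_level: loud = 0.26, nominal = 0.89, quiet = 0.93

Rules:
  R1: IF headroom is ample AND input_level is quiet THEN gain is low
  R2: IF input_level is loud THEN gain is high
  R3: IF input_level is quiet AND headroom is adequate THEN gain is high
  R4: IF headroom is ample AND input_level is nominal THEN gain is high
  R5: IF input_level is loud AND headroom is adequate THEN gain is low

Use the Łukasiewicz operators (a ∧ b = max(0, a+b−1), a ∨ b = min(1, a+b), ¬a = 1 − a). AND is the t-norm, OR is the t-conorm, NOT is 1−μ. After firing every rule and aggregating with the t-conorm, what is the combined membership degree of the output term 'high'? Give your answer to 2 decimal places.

R1: ample=0.33, quiet=0.93; AND[max(0, a+b−1)] → w = 0.26
R2: loud=0.26 → w = 0.26
R3: quiet=0.93, adequate=0.46; AND[max(0, a+b−1)] → w = 0.39
R4: ample=0.33, nominal=0.89; AND[max(0, a+b−1)] → w = 0.22
R5: loud=0.26, adequate=0.46; AND[max(0, a+b−1)] → w = 0.00
Rules with consequent 'high': {R2, R3, R4} → strengths 0.26, 0.39, 0.22
Aggregate via t-conorm [min(1, a+b)]: 0.87

0.87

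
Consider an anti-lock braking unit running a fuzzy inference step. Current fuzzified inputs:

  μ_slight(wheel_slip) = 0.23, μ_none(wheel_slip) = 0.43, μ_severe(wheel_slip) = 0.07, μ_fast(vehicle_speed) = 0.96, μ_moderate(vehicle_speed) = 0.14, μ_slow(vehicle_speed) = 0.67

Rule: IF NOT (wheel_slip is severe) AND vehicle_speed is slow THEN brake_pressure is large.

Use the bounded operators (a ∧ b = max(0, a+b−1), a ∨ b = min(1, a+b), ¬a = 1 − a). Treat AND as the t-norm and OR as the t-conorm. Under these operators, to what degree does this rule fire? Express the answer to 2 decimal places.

firing strength: ¬severe=1−0.07=0.93, slow=0.67; AND[max(0, a+b−1)] → w = 0.60

0.60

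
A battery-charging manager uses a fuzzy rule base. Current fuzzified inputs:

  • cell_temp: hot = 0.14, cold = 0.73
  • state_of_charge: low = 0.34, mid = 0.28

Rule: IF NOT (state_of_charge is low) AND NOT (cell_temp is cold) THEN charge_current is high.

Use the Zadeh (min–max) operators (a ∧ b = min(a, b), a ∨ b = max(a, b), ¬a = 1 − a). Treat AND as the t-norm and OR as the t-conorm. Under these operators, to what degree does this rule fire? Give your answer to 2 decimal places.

0.27

firing strength: ¬low=1−0.34=0.66, ¬cold=1−0.73=0.27; AND[min(a, b)] → w = 0.27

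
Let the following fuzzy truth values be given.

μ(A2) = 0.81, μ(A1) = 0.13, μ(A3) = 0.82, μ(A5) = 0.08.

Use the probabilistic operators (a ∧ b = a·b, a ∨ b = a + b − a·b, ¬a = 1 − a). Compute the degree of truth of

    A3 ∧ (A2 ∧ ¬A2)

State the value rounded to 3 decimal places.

¬A2 = 1 − 0.8100 = 0.1900
A2 ∧ ¬A2 = a·b on (0.8100, 0.1900) = 0.1539
A3 ∧ (A2 ∧ ¬A2) = a·b on (0.8200, 0.1539) = 0.1262

0.126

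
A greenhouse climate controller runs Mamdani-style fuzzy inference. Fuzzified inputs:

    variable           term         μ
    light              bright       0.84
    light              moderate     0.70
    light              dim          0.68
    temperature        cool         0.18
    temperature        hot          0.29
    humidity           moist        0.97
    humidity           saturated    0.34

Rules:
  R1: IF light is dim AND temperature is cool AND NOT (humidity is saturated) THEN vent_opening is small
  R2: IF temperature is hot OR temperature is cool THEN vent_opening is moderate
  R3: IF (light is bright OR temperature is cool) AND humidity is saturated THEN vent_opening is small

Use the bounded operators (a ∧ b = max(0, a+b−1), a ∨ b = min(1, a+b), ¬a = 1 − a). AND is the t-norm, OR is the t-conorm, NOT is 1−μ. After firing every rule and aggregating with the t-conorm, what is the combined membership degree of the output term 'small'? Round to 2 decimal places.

R1: dim=0.68, cool=0.18, ¬saturated=1−0.34=0.66; AND[max(0, a+b−1)] → w = 0.00
R2: hot=0.29, cool=0.18; OR[min(1, a+b)] → w = 0.47
R3: (bright=0.84 OR cool=0.18) = 1.00; AND[max(0, a+b−1)] with saturated=0.34 → w = 0.34
Rules with consequent 'small': {R1, R3} → strengths 0.00, 0.34
Aggregate via t-conorm [min(1, a+b)]: 0.34

0.34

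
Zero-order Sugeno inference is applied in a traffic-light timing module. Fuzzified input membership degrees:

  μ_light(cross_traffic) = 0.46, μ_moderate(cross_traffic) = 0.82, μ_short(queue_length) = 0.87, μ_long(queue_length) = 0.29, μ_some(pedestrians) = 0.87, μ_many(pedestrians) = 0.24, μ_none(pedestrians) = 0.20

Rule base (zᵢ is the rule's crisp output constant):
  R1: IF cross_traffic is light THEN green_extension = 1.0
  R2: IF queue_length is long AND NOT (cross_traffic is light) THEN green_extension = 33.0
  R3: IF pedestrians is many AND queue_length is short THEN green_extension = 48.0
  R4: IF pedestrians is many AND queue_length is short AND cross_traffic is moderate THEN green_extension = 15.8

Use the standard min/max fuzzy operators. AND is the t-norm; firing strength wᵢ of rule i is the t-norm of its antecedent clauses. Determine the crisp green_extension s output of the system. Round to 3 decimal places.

20.603

R1 (z=1.0): light=0.46 → w = 0.46
R2 (z=33.0): long=0.29, ¬light=1−0.46=0.54; AND[min(a, b)] → w = 0.29
R3 (z=48.0): many=0.24, short=0.87; AND[min(a, b)] → w = 0.24
R4 (z=15.8): many=0.24, short=0.87, moderate=0.82; AND[min(a, b)] → w = 0.24
Weighted average = (0.46·1.0 + 0.29·33.0 + 0.24·48.0 + 0.24·15.8) / (0.46 + 0.29 + 0.24 + 0.24)
  = 25.3420 / 1.2300 = 20.603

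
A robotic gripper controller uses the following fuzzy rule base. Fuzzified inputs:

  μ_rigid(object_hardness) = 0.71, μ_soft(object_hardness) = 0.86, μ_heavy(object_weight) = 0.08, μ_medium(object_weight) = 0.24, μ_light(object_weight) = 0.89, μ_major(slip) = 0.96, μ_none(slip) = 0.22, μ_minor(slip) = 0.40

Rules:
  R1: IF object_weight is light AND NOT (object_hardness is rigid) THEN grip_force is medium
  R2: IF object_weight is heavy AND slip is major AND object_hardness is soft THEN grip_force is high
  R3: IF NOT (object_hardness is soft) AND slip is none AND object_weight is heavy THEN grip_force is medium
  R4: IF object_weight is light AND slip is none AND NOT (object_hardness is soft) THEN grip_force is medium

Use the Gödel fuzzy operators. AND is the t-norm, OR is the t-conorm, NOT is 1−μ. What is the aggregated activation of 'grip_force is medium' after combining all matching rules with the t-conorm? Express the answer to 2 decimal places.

R1: light=0.89, ¬rigid=1−0.71=0.29; AND[min(a, b)] → w = 0.29
R2: heavy=0.08, major=0.96, soft=0.86; AND[min(a, b)] → w = 0.08
R3: ¬soft=1−0.86=0.14, none=0.22, heavy=0.08; AND[min(a, b)] → w = 0.08
R4: light=0.89, none=0.22, ¬soft=1−0.86=0.14; AND[min(a, b)] → w = 0.14
Rules with consequent 'medium': {R1, R3, R4} → strengths 0.29, 0.08, 0.14
Aggregate via t-conorm [max(a, b)]: 0.29

0.29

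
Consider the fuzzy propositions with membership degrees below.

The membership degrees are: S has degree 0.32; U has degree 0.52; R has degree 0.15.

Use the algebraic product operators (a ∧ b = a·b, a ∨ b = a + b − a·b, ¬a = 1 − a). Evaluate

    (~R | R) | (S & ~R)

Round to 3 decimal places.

~R = 1 − 0.1500 = 0.8500
~R | R = a + b − a·b on (0.8500, 0.1500) = 0.8725
~R = 1 − 0.1500 = 0.8500
S & ~R = a·b on (0.3200, 0.8500) = 0.2720
(~R | R) | (S & ~R) = a + b − a·b on (0.8725, 0.2720) = 0.9072

0.907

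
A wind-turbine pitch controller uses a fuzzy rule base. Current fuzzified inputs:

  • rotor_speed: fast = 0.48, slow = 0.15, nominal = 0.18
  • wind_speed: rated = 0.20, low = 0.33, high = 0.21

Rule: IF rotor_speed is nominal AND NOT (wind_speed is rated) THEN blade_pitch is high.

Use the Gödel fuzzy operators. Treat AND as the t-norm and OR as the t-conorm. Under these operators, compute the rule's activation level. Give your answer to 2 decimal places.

0.18

firing strength: nominal=0.18, ¬rated=1−0.20=0.80; AND[min(a, b)] → w = 0.18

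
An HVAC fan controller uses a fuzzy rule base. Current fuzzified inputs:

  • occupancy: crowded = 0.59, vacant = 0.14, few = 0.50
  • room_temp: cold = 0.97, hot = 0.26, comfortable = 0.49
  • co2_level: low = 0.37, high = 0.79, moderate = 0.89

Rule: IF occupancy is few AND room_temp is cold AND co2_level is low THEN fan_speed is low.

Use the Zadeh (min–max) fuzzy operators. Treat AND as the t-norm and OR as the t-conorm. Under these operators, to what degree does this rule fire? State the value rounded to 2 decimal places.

firing strength: few=0.50, cold=0.97, low=0.37; AND[min(a, b)] → w = 0.37

0.37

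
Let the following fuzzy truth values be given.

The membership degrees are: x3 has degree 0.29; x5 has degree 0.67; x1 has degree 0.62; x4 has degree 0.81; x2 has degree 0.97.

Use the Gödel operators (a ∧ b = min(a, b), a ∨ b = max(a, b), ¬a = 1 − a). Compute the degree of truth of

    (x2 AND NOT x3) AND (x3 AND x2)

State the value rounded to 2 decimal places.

NOT x3 = 1 − 0.29 = 0.71
x2 AND NOT x3 = min(a, b) on (0.97, 0.71) = 0.71
x3 AND x2 = min(a, b) on (0.29, 0.97) = 0.29
(x2 AND NOT x3) AND (x3 AND x2) = min(a, b) on (0.71, 0.29) = 0.29

0.29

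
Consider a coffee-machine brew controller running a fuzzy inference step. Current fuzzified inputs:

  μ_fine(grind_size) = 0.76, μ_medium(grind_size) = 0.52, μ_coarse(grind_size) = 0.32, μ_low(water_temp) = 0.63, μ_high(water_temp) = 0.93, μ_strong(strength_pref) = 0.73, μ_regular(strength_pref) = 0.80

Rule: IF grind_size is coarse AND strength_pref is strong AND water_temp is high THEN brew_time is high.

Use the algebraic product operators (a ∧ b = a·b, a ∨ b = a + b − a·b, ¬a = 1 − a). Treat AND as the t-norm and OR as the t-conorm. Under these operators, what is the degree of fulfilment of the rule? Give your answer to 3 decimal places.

0.217

firing strength: coarse=0.32, strong=0.73, high=0.93; AND[a·b] → w = 0.2172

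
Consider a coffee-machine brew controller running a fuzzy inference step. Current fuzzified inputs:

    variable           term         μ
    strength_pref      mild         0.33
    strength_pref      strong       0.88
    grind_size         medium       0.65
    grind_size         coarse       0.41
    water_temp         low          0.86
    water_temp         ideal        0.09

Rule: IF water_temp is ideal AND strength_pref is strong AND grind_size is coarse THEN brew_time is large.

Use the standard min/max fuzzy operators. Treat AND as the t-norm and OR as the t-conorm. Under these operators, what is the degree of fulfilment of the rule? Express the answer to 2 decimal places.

firing strength: ideal=0.09, strong=0.88, coarse=0.41; AND[min(a, b)] → w = 0.09

0.09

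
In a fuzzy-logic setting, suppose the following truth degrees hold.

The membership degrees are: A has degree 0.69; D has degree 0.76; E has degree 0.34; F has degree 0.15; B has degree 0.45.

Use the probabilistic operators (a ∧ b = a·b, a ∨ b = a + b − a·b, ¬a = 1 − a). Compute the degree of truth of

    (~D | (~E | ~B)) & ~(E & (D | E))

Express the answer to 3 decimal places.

~D = 1 − 0.7600 = 0.2400
~E = 1 − 0.3400 = 0.6600
~B = 1 − 0.4500 = 0.5500
~E | ~B = a + b − a·b on (0.6600, 0.5500) = 0.8470
~D | (~E | ~B) = a + b − a·b on (0.2400, 0.8470) = 0.8837
D | E = a + b − a·b on (0.7600, 0.3400) = 0.8416
E & (D | E) = a·b on (0.3400, 0.8416) = 0.2861
~(E & (D | E)) = 1 − 0.2861 = 0.7139
(~D | (~E | ~B)) & ~(E & (D | E)) = a·b on (0.8837, 0.7139) = 0.6308

0.631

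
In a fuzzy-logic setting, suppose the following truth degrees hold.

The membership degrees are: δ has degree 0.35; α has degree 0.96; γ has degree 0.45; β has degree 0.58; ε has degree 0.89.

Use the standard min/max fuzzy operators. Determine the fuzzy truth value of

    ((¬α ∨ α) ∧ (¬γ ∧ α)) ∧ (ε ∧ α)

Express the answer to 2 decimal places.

¬α = 1 − 0.96 = 0.04
¬α ∨ α = max(a, b) on (0.04, 0.96) = 0.96
¬γ = 1 − 0.45 = 0.55
¬γ ∧ α = min(a, b) on (0.55, 0.96) = 0.55
(¬α ∨ α) ∧ (¬γ ∧ α) = min(a, b) on (0.96, 0.55) = 0.55
ε ∧ α = min(a, b) on (0.89, 0.96) = 0.89
((¬α ∨ α) ∧ (¬γ ∧ α)) ∧ (ε ∧ α) = min(a, b) on (0.55, 0.89) = 0.55

0.55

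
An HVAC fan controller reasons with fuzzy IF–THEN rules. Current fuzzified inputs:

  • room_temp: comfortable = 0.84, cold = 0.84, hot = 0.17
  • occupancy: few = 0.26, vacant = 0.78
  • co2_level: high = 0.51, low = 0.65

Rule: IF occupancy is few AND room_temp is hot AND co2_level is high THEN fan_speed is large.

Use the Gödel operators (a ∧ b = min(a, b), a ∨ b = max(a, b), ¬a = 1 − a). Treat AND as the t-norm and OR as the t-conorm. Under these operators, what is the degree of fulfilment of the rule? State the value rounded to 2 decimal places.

0.17

firing strength: few=0.26, hot=0.17, high=0.51; AND[min(a, b)] → w = 0.17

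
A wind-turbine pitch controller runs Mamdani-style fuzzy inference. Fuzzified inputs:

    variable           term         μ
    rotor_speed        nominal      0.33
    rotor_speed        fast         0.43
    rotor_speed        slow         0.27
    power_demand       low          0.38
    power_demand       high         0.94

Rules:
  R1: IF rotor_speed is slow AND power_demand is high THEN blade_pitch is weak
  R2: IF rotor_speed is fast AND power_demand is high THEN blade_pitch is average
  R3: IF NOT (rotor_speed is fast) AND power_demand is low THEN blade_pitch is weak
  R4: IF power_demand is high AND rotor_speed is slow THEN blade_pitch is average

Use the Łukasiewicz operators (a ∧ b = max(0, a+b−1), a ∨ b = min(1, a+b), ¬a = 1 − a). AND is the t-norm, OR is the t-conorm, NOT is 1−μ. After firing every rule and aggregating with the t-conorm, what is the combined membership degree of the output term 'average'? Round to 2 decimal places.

R1: slow=0.27, high=0.94; AND[max(0, a+b−1)] → w = 0.21
R2: fast=0.43, high=0.94; AND[max(0, a+b−1)] → w = 0.37
R3: ¬fast=1−0.43=0.57, low=0.38; AND[max(0, a+b−1)] → w = 0.00
R4: high=0.94, slow=0.27; AND[max(0, a+b−1)] → w = 0.21
Rules with consequent 'average': {R2, R4} → strengths 0.37, 0.21
Aggregate via t-conorm [min(1, a+b)]: 0.58

0.58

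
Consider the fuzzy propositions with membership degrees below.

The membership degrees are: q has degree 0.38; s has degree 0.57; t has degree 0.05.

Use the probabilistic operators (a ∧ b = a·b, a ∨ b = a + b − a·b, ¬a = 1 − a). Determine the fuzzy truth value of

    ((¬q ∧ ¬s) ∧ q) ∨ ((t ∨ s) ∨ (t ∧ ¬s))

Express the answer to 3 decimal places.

0.641

¬q = 1 − 0.3800 = 0.6200
¬s = 1 − 0.5700 = 0.4300
¬q ∧ ¬s = a·b on (0.6200, 0.4300) = 0.2666
(¬q ∧ ¬s) ∧ q = a·b on (0.2666, 0.3800) = 0.1013
t ∨ s = a + b − a·b on (0.0500, 0.5700) = 0.5915
¬s = 1 − 0.5700 = 0.4300
t ∧ ¬s = a·b on (0.0500, 0.4300) = 0.0215
(t ∨ s) ∨ (t ∧ ¬s) = a + b − a·b on (0.5915, 0.0215) = 0.6003
((¬q ∧ ¬s) ∧ q) ∨ ((t ∨ s) ∨ (t ∧ ¬s)) = a + b − a·b on (0.1013, 0.6003) = 0.6408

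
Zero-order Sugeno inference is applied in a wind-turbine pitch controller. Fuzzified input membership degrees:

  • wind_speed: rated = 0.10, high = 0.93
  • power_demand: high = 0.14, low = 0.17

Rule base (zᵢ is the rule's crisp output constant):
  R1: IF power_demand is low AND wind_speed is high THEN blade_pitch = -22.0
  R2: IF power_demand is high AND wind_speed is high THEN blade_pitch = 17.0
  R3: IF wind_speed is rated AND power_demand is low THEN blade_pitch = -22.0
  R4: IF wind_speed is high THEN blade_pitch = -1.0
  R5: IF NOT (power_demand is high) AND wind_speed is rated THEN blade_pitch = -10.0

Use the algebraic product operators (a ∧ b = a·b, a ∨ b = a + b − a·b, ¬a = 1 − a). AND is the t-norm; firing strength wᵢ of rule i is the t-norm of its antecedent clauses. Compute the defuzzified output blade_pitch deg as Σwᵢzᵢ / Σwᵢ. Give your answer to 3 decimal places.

R1 (z=-22.0): low=0.17, high=0.93; AND[a·b] → w = 0.1581
R2 (z=17.0): high=0.14, high=0.93; AND[a·b] → w = 0.1302
R3 (z=-22.0): rated=0.10, low=0.17; AND[a·b] → w = 0.0170
R4 (z=-1.0): high=0.93 → w = 0.9300
R5 (z=-10.0): ¬high=1−0.14=0.86, rated=0.10; AND[a·b] → w = 0.0860
Weighted average = (0.1581·-22.0 + 0.1302·17.0 + 0.0170·-22.0 + 0.9300·-1.0 + 0.0860·-10.0) / (0.1581 + 0.1302 + 0.0170 + 0.9300 + 0.0860)
  = -3.4288 / 1.3213 = -2.595

-2.595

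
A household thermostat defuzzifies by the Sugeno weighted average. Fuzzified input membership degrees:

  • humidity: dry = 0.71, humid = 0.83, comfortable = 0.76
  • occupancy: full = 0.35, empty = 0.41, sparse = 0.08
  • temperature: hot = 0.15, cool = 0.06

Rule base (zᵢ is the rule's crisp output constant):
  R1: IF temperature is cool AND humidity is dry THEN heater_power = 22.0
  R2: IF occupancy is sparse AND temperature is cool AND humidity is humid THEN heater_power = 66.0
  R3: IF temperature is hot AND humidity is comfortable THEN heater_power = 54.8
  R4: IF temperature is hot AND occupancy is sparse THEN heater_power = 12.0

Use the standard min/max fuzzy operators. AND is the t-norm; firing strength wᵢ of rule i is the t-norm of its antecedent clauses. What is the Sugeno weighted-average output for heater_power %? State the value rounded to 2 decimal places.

41.31

R1 (z=22.0): cool=0.06, dry=0.71; AND[min(a, b)] → w = 0.06
R2 (z=66.0): sparse=0.08, cool=0.06, humid=0.83; AND[min(a, b)] → w = 0.06
R3 (z=54.8): hot=0.15, comfortable=0.76; AND[min(a, b)] → w = 0.15
R4 (z=12.0): hot=0.15, sparse=0.08; AND[min(a, b)] → w = 0.08
Weighted average = (0.06·22.0 + 0.06·66.0 + 0.15·54.8 + 0.08·12.0) / (0.06 + 0.06 + 0.15 + 0.08)
  = 14.4600 / 0.3500 = 41.31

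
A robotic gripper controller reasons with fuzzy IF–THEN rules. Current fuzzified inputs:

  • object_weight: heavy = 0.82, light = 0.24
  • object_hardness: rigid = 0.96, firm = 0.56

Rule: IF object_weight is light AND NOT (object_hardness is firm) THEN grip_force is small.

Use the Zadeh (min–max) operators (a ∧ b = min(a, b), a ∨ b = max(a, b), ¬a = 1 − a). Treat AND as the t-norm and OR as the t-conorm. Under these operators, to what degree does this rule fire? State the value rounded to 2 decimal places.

firing strength: light=0.24, ¬firm=1−0.56=0.44; AND[min(a, b)] → w = 0.24

0.24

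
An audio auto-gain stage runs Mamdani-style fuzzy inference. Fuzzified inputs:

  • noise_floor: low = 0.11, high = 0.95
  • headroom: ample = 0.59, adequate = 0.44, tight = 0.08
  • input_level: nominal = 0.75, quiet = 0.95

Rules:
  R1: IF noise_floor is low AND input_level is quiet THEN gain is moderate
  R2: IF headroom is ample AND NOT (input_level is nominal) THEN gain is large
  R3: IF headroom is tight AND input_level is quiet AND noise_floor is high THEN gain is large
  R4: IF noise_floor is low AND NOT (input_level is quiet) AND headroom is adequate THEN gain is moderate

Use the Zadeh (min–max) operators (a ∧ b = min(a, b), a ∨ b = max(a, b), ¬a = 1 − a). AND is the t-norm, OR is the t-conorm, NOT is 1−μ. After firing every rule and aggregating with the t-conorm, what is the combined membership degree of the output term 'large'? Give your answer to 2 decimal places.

R1: low=0.11, quiet=0.95; AND[min(a, b)] → w = 0.11
R2: ample=0.59, ¬nominal=1−0.75=0.25; AND[min(a, b)] → w = 0.25
R3: tight=0.08, quiet=0.95, high=0.95; AND[min(a, b)] → w = 0.08
R4: low=0.11, ¬quiet=1−0.95=0.05, adequate=0.44; AND[min(a, b)] → w = 0.05
Rules with consequent 'large': {R2, R3} → strengths 0.25, 0.08
Aggregate via t-conorm [max(a, b)]: 0.25

0.25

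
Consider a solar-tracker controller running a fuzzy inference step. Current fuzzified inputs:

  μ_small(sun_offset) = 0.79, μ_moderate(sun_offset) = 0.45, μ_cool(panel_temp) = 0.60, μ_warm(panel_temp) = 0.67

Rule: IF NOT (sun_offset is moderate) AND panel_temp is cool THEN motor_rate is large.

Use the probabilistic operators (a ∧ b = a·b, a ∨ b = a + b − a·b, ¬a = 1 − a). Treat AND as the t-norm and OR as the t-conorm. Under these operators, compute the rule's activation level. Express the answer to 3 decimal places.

firing strength: ¬moderate=1−0.45=0.55, cool=0.60; AND[a·b] → w = 0.3300

0.330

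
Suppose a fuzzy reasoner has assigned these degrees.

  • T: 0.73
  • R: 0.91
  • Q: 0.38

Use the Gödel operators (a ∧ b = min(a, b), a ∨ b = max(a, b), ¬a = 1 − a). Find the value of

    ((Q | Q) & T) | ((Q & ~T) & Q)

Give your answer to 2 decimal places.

Q | Q = max(a, b) on (0.38, 0.38) = 0.38
(Q | Q) & T = min(a, b) on (0.38, 0.73) = 0.38
~T = 1 − 0.73 = 0.27
Q & ~T = min(a, b) on (0.38, 0.27) = 0.27
(Q & ~T) & Q = min(a, b) on (0.27, 0.38) = 0.27
((Q | Q) & T) | ((Q & ~T) & Q) = max(a, b) on (0.38, 0.27) = 0.38

0.38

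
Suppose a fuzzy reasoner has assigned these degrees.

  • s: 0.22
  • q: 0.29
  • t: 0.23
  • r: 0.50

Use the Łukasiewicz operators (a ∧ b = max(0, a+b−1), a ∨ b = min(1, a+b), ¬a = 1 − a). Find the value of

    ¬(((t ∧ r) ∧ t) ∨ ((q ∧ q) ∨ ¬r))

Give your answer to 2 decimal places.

t ∧ r = max(0, a+b−1) on (0.23, 0.50) = 0.00
(t ∧ r) ∧ t = max(0, a+b−1) on (0.00, 0.23) = 0.00
q ∧ q = max(0, a+b−1) on (0.29, 0.29) = 0.00
¬r = 1 − 0.50 = 0.50
(q ∧ q) ∨ ¬r = min(1, a+b) on (0.00, 0.50) = 0.50
((t ∧ r) ∧ t) ∨ ((q ∧ q) ∨ ¬r) = min(1, a+b) on (0.00, 0.50) = 0.50
¬(((t ∧ r) ∧ t) ∨ ((q ∧ q) ∨ ¬r)) = 1 − 0.50 = 0.50

0.50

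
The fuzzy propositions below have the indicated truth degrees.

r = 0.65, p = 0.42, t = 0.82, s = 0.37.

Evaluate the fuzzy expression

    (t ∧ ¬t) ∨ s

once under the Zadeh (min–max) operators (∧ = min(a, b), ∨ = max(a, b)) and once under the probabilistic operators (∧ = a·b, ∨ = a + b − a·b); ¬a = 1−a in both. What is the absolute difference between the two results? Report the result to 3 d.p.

Under Zadeh (min–max):
  ¬t = 1 − 0.82 = 0.18
  t ∧ ¬t = min(a, b) on (0.82, 0.18) = 0.18
  (t ∧ ¬t) ∨ s = max(a, b) on (0.18, 0.37) = 0.37
  → value = 0.3700
Under probabilistic:
  ¬t = 1 − 0.8200 = 0.1800
  t ∧ ¬t = a·b on (0.8200, 0.1800) = 0.1476
  (t ∧ ¬t) ∨ s = a + b − a·b on (0.1476, 0.3700) = 0.4630
  → value = 0.4630
|0.3700 − 0.4630| = 0.093

0.093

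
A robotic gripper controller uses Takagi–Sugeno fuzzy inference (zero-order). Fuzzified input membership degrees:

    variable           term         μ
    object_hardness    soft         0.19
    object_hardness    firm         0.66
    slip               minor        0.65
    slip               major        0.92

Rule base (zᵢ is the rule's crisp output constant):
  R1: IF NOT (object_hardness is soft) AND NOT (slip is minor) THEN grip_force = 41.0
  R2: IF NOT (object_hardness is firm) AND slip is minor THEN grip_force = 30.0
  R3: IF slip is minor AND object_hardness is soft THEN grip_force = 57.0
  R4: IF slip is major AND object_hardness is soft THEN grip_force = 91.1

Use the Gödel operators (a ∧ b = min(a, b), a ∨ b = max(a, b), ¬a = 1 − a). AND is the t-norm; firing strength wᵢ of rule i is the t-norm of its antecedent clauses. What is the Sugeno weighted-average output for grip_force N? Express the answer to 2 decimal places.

49.24

R1 (z=41.0): ¬soft=1−0.19=0.81, ¬minor=1−0.65=0.35; AND[min(a, b)] → w = 0.35
R2 (z=30.0): ¬firm=1−0.66=0.34, minor=0.65; AND[min(a, b)] → w = 0.34
R3 (z=57.0): minor=0.65, soft=0.19; AND[min(a, b)] → w = 0.19
R4 (z=91.1): major=0.92, soft=0.19; AND[min(a, b)] → w = 0.19
Weighted average = (0.35·41.0 + 0.34·30.0 + 0.19·57.0 + 0.19·91.1) / (0.35 + 0.34 + 0.19 + 0.19)
  = 52.6890 / 1.0700 = 49.24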